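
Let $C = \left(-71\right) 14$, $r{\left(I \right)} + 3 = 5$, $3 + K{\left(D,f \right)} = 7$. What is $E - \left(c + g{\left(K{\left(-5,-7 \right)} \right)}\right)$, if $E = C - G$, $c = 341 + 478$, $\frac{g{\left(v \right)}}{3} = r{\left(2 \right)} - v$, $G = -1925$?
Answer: $118$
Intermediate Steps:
$K{\left(D,f \right)} = 4$ ($K{\left(D,f \right)} = -3 + 7 = 4$)
$r{\left(I \right)} = 2$ ($r{\left(I \right)} = -3 + 5 = 2$)
$C = -994$
$g{\left(v \right)} = 6 - 3 v$ ($g{\left(v \right)} = 3 \left(2 - v\right) = 6 - 3 v$)
$c = 819$
$E = 931$ ($E = -994 - -1925 = -994 + 1925 = 931$)
$E - \left(c + g{\left(K{\left(-5,-7 \right)} \right)}\right) = 931 - \left(819 + \left(6 - 12\right)\right) = 931 - \left(819 - 6\right) = 931 - 813 = 118$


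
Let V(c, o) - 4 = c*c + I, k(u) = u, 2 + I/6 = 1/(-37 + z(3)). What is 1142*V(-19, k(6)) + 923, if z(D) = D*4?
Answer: 10094373/25 ≈ 4.0378e+5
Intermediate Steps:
z(D) = 4*D
I = -306/25 (I = -12 + 6/(-37 + 4*3) = -12 + 6/(-37 + 12) = -12 + 6/(-25) = -12 + 6*(-1/25) = -12 - 6/25 = -306/25 ≈ -12.240)
V(c, o) = -206/25 + c**2 (V(c, o) = 4 + (c*c - 306/25) = 4 + (c**2 - 306/25) = 4 + (-306/25 + c**2) = -206/25 + c**2)
1142*V(-19, k(6)) + 923 = 1142*(-206/25 + (-19)**2) + 923 = 1142*(-206/25 + 361) + 923 = 1142*(8819/25) + 923 = 10071298/25 + 923 = 10094373/25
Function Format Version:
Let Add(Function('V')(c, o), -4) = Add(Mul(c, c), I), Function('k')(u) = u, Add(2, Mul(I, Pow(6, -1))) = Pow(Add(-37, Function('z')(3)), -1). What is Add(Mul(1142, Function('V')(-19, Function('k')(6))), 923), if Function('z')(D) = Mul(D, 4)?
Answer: Rational(10094373, 25) ≈ 4.0378e+5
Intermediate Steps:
Function('z')(D) = Mul(4, D)
I = Rational(-306, 25) (I = Add(-12, Mul(6, Pow(Add(-37, Mul(4, 3)), -1))) = Add(-12, Mul(6, Pow(Add(-37, 12), -1))) = Add(-12, Mul(6, Pow(-25, -1))) = Add(-12, Mul(6, Rational(-1, 25))) = Add(-12, Rational(-6, 25)) = Rational(-306, 25) ≈ -12.240)
Function('V')(c, o) = Add(Rational(-206, 25), Pow(c, 2)) (Function('V')(c, o) = Add(4, Add(Mul(c, c), Rational(-306, 25))) = Add(4, Add(Pow(c, 2), Rational(-306, 25))) = Add(4, Add(Rational(-306, 25), Pow(c, 2))) = Add(Rational(-206, 25), Pow(c, 2)))
Add(Mul(1142, Function('V')(-19, Function('k')(6))), 923) = Add(Mul(1142, Add(Rational(-206, 25), Pow(-19, 2))), 923) = Add(Mul(1142, Add(Rational(-206, 25), 361)), 923) = Add(Mul(1142, Rational(8819, 25)), 923) = Add(Rational(10071298, 25), 923) = Rational(10094373, 25)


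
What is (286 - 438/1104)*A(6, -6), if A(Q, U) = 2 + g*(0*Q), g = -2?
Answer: 52551/92 ≈ 571.21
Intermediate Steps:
A(Q, U) = 2 (A(Q, U) = 2 - 0*Q = 2 - 2*0 = 2 + 0 = 2)
(286 - 438/1104)*A(6, -6) = (286 - 438/1104)*2 = (286 - 1*73/184)*2 = (286 - 73/184)*2 = (52551/184)*2 = 52551/92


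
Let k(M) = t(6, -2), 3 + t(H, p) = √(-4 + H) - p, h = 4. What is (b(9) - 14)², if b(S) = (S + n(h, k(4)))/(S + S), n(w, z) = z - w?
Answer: (248 - √2)²/324 ≈ 187.67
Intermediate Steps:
t(H, p) = -3 + √(-4 + H) - p (t(H, p) = -3 + (√(-4 + H) - p) = -3 + √(-4 + H) - p)
k(M) = -1 + √2 (k(M) = -3 + √(-4 + 6) - 1*(-2) = -3 + √2 + 2 = -1 + √2)
b(S) = (-5 + S + √2)/(2*S) (b(S) = (S + ((-1 + √2) - 1*4))/(S + S) = (S + ((-1 + √2) - 4))/((2*S)) = (S + (-5 + √2))*(1/(2*S)) = (-5 + S + √2)*(1/(2*S)) = (-5 + S + √2)/(2*S))
(b(9) - 14)² = ((½)*(-5 + 9 + √2)/9 - 14)² = ((½)*(⅑)*(4 + √2) - 14)² = ((2/9 + √2/18) - 14)² = (-124/9 + √2/18)²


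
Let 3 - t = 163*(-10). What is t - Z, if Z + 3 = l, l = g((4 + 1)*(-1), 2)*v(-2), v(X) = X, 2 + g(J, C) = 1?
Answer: 1634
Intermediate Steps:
g(J, C) = -1 (g(J, C) = -2 + 1 = -1)
l = 2 (l = -1*(-2) = 2)
Z = -1 (Z = -3 + 2 = -1)
t = 1633 (t = 3 - 163*(-10) = 3 - 1*(-1630) = 3 + 1630 = 1633)
t - Z = 1633 - 1*(-1) = 1633 + 1 = 1634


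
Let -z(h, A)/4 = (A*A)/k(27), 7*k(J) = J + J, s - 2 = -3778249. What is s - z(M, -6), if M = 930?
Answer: -11334685/3 ≈ -3.7782e+6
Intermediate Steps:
s = -3778247 (s = 2 - 3778249 = -3778247)
k(J) = 2*J/7 (k(J) = (J + J)/7 = (2*J)/7 = 2*J/7)
z(h, A) = -14*A²/27 (z(h, A) = -4*A*A/((2/7)*27) = -4*A²/54/7 = -4*A²*7/54 = -14*A²/27)
s - z(M, -6) = -3778247 - (-14)*(-6)²/27 = -3778247 - (-14)*36/27 = -3778247 - 1*(-56/3) = -3778247 + 56/3 = -11334685/3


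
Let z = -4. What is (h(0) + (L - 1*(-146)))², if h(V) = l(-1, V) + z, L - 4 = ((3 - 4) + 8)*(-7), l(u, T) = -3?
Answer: 8836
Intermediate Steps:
L = -45 (L = 4 + ((3 - 4) + 8)*(-7) = 4 + (-1 + 8)*(-7) = 4 + 7*(-7) = 4 - 49 = -45)
h(V) = -7 (h(V) = -3 - 4 = -7)
(h(0) + (L - 1*(-146)))² = (-7 + (-45 - 1*(-146)))² = (-7 + (-45 + 146))² = (-7 + 101)² = 94² = 8836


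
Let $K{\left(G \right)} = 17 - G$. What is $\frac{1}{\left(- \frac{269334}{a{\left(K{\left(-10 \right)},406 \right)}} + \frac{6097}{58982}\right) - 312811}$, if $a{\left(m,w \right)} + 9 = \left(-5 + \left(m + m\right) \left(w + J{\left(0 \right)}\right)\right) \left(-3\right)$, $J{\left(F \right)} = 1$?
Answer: $- \frac{46292444}{14480591797453} \approx -3.1969 \cdot 10^{-6}$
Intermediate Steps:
$a{\left(m,w \right)} = 6 - 6 m \left(1 + w\right)$ ($a{\left(m,w \right)} = -9 + \left(-5 + \left(m + m\right) \left(w + 1\right)\right) \left(-3\right) = -9 + \left(-5 + 2 m \left(1 + w\right)\right) \left(-3\right) = -9 - \left(-15 + 6 m \left(1 + w\right)\right) = 6 - 6 m \left(1 + w\right)$)
$\frac{1}{\left(- \frac{269334}{a{\left(K{\left(-10 \right)},406 \right)}} + \frac{6097}{58982}\right) - 312811} = \frac{1}{\left(- \frac{269334}{6 - 6 \left(17 - -10\right) - 6 \left(17 - -10\right) 406} + \frac{6097}{58982}\right) - 312811} = \frac{1}{\left(- \frac{269334}{6 - 6 \left(17 + 10\right) - 6 \left(17 + 10\right) 406} + 6097 \cdot \frac{1}{58982}\right) - 312811} = \frac{1}{\left(- \frac{269334}{6 - 162 - 162 \cdot 406} + \frac{871}{8426}\right) - 312811} = \frac{1}{\left(- \frac{269334}{6 - 162 - 65772} + \frac{871}{8426}\right) - 312811} = \frac{1}{\left(- \frac{269334}{-65928} + \frac{871}{8426}\right) - 312811} = \frac{1}{\left(\left(-269334\right) \left(- \frac{1}{65928}\right) + \frac{871}{8426}\right) - 312811} = \frac{1}{\left(\frac{44889}{10988} + \frac{871}{8426}\right) - 312811} = \frac{1}{\frac{193902631}{46292444} - 312811} = \frac{1}{- \frac{14480591797453}{46292444}} = - \frac{46292444}{14480591797453}$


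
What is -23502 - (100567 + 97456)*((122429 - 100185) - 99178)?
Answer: 15234677980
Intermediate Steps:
-23502 - (100567 + 97456)*((122429 - 100185) - 99178) = -23502 - 198023*(22244 - 99178) = -23502 - 198023*(-76934) = -23502 - 1*(-15234701482) = -23502 + 15234701482 = 15234677980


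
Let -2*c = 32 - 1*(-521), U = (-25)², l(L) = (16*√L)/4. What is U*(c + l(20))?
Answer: -345625/2 + 5000*√5 ≈ -1.6163e+5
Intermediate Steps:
l(L) = 4*√L (l(L) = (16*√L)*(¼) = 4*√L)
U = 625
c = -553/2 (c = -(32 - 1*(-521))/2 = -(32 + 521)/2 = -½*553 = -553/2 ≈ -276.50)
U*(c + l(20)) = 625*(-553/2 + 4*√20) = 625*(-553/2 + 4*(2*√5)) = 625*(-553/2 + 8*√5) = -345625/2 + 5000*√5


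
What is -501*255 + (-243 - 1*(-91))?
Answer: -127907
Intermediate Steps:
-501*255 + (-243 - 1*(-91)) = -127755 + (-243 + 91) = -127755 - 152 = -127907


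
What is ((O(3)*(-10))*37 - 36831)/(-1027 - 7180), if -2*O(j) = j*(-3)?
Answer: 38496/8207 ≈ 4.6906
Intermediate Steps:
O(j) = 3*j/2 (O(j) = -j*(-3)/2 = -(-3)*j/2 = 3*j/2)
((O(3)*(-10))*37 - 36831)/(-1027 - 7180) = ((((3/2)*3)*(-10))*37 - 36831)/(-1027 - 7180) = (((9/2)*(-10))*37 - 36831)/(-8207) = (-45*37 - 36831)*(-1/8207) = (-1665 - 36831)*(-1/8207) = -38496*(-1/8207) = 38496/8207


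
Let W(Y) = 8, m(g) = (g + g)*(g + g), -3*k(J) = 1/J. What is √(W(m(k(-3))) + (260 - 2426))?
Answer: I*√2158 ≈ 46.454*I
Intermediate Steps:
k(J) = -1/(3*J)
m(g) = 4*g² (m(g) = (2*g)*(2*g) = 4*g²)
√(W(m(k(-3))) + (260 - 2426)) = √(8 + (260 - 2426)) = √(8 - 2166) = √(-2158) = I*√2158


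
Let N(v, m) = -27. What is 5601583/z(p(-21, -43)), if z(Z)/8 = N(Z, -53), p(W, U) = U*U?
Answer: -5601583/216 ≈ -25933.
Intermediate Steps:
p(W, U) = U**2
z(Z) = -216 (z(Z) = 8*(-27) = -216)
5601583/z(p(-21, -43)) = 5601583/(-216) = 5601583*(-1/216) = -5601583/216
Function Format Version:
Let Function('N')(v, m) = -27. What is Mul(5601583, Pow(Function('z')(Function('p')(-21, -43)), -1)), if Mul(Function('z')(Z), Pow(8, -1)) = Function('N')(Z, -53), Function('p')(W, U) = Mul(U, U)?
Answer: Rational(-5601583, 216) ≈ -25933.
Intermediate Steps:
Function('p')(W, U) = Pow(U, 2)
Function('z')(Z) = -216 (Function('z')(Z) = Mul(8, -27) = -216)
Mul(5601583, Pow(Function('z')(Function('p')(-21, -43)), -1)) = Mul(5601583, Pow(-216, -1)) = Mul(5601583, Rational(-1, 216)) = Rational(-5601583, 216)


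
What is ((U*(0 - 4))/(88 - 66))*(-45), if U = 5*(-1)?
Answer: -450/11 ≈ -40.909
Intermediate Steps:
U = -5
((U*(0 - 4))/(88 - 66))*(-45) = ((-5*(0 - 4))/(88 - 66))*(-45) = ((-5*(-4))/22)*(-45) = ((1/22)*20)*(-45) = (10/11)*(-45) = -450/11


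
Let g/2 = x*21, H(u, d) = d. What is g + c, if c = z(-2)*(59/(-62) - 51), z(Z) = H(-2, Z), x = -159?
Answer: -203797/31 ≈ -6574.1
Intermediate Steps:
z(Z) = Z
c = 3221/31 (c = -2*(59/(-62) - 51) = -2*(59*(-1/62) - 51) = -2*(-59/62 - 51) = -2*(-3221/62) = 3221/31 ≈ 103.90)
g = -6678 (g = 2*(-159*21) = 2*(-3339) = -6678)
g + c = -6678 + 3221/31 = -203797/31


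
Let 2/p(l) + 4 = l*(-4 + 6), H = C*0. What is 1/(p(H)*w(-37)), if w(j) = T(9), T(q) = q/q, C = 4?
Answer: -2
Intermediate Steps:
H = 0 (H = 4*0 = 0)
T(q) = 1
w(j) = 1
p(l) = 2/(-4 + 2*l) (p(l) = 2/(-4 + l*(-4 + 6)) = 2/(-4 + l*2) = 2/(-4 + 2*l))
1/(p(H)*w(-37)) = 1/(1/(-2 + 0)) = 1/(1/(-2)) = 1/(-1/2*1) = 1/(-1/2) = -2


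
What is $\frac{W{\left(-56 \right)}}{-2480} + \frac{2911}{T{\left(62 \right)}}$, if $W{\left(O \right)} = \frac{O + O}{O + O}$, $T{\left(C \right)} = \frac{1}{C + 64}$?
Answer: $\frac{909629279}{2480} \approx 3.6679 \cdot 10^{5}$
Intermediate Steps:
$T{\left(C \right)} = \frac{1}{64 + C}$
$W{\left(O \right)} = 1$ ($W{\left(O \right)} = \frac{2 O}{2 O} = 2 O \frac{1}{2 O} = 1$)
$\frac{W{\left(-56 \right)}}{-2480} + \frac{2911}{T{\left(62 \right)}} = 1 \frac{1}{-2480} + \frac{2911}{\frac{1}{64 + 62}} = 1 \left(- \frac{1}{2480}\right) + \frac{2911}{\frac{1}{126}} = - \frac{1}{2480} + 2911 \frac{1}{\frac{1}{126}} = - \frac{1}{2480} + 2911 \cdot 126 = - \frac{1}{2480} + 366786 = \frac{909629279}{2480}$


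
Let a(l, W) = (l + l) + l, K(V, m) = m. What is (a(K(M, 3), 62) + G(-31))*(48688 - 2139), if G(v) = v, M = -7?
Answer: -1024078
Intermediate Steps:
a(l, W) = 3*l (a(l, W) = 2*l + l = 3*l)
(a(K(M, 3), 62) + G(-31))*(48688 - 2139) = (3*3 - 31)*(48688 - 2139) = (9 - 31)*46549 = -22*46549 = -1024078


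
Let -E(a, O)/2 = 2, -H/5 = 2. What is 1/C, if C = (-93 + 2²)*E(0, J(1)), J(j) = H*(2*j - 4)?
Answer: 1/356 ≈ 0.0028090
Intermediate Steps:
H = -10 (H = -5*2 = -10)
J(j) = 40 - 20*j (J(j) = -10*(2*j - 4) = -10*(-4 + 2*j) = 40 - 20*j)
E(a, O) = -4 (E(a, O) = -2*2 = -4)
C = 356 (C = (-93 + 2²)*(-4) = (-93 + 4)*(-4) = -89*(-4) = 356)
1/C = 1/356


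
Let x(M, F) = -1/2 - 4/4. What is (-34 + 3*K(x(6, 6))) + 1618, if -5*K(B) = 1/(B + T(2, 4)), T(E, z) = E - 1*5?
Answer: 23762/15 ≈ 1584.1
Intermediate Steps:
x(M, F) = -3/2 (x(M, F) = -1*½ - 4*¼ = -½ - 1 = -3/2)
T(E, z) = -5 + E (T(E, z) = E - 5 = -5 + E)
K(B) = -1/(5*(-3 + B)) (K(B) = -1/(5*(B + (-5 + 2))) = -1/(5*(B - 3)) = -1/(5*(-3 + B)))
(-34 + 3*K(x(6, 6))) + 1618 = (-34 + 3*(-1/(-15 + 5*(-3/2)))) + 1618 = (-34 + 3*(-1/(-15 - 15/2))) + 1618 = (-34 + 3*(-1/(-45/2))) + 1618 = (-34 + 3*(-1*(-2/45))) + 1618 = (-34 + 3*(2/45)) + 1618 = (-34 + 2/15) + 1618 = -508/15 + 1618 = 23762/15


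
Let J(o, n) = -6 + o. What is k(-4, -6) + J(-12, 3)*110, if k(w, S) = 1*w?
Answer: -1984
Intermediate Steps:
k(w, S) = w
k(-4, -6) + J(-12, 3)*110 = -4 + (-6 - 12)*110 = -4 - 18*110 = -4 - 1980 = -1984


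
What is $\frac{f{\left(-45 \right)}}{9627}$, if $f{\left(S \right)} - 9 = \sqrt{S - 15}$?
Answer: $\frac{3}{3209} + \frac{2 i \sqrt{15}}{9627} \approx 0.00093487 + 0.00080461 i$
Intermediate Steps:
$f{\left(S \right)} = 9 + \sqrt{-15 + S}$ ($f{\left(S \right)} = 9 + \sqrt{S - 15} = 9 + \sqrt{-15 + S}$)
$\frac{f{\left(-45 \right)}}{9627} = \frac{9 + \sqrt{-15 - 45}}{9627} = \left(9 + \sqrt{-60}\right) \frac{1}{9627} = \left(9 + 2 i \sqrt{15}\right) \frac{1}{9627} = \frac{3}{3209} + \frac{2 i \sqrt{15}}{9627}$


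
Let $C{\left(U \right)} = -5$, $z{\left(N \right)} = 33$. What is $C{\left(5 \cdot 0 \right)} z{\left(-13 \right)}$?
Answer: $-165$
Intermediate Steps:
$C{\left(5 \cdot 0 \right)} z{\left(-13 \right)} = \left(-5\right) 33 = -165$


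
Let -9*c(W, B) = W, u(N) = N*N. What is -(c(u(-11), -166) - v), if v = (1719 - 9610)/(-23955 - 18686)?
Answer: 5230580/383769 ≈ 13.630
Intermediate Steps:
u(N) = N**2
c(W, B) = -W/9
v = 7891/42641 (v = -7891/(-42641) = -7891*(-1/42641) = 7891/42641 ≈ 0.18506)
-(c(u(-11), -166) - v) = -(-1/9*(-11)**2 - 1*7891/42641) = -(-1/9*121 - 7891/42641) = -(-121/9 - 7891/42641) = -1*(-5230580/383769) = 5230580/383769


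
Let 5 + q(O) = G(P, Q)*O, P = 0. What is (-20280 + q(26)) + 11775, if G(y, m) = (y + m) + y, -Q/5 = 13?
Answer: -10200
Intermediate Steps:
Q = -65 (Q = -5*13 = -65)
G(y, m) = m + 2*y (G(y, m) = (m + y) + y = m + 2*y)
q(O) = -5 - 65*O (q(O) = -5 + (-65 + 2*0)*O = -5 + (-65 + 0)*O = -5 - 65*O)
(-20280 + q(26)) + 11775 = (-20280 + (-5 - 65*26)) + 11775 = (-20280 + (-5 - 1690)) + 11775 = (-20280 - 1695) + 11775 = -21975 + 11775 = -10200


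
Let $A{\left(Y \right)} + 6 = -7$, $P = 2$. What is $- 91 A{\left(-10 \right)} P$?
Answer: $2366$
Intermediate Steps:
$A{\left(Y \right)} = -13$ ($A{\left(Y \right)} = -6 - 7 = -13$)
$- 91 A{\left(-10 \right)} P = \left(-91\right) \left(-13\right) 2 = 1183 \cdot 2 = 2366$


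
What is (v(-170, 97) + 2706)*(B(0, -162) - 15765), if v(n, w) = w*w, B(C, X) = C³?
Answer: -190992975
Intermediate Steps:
v(n, w) = w²
(v(-170, 97) + 2706)*(B(0, -162) - 15765) = (97² + 2706)*(0³ - 15765) = (9409 + 2706)*(0 - 15765) = 12115*(-15765) = -190992975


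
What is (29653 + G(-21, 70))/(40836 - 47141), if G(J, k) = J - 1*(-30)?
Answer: -29662/6305 ≈ -4.7045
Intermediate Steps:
G(J, k) = 30 + J (G(J, k) = J + 30 = 30 + J)
(29653 + G(-21, 70))/(40836 - 47141) = (29653 + (30 - 21))/(40836 - 47141) = (29653 + 9)/(-6305) = 29662*(-1/6305) = -29662/6305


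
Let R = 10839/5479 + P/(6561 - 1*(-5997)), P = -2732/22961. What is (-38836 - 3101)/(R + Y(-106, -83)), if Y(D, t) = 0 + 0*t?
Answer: -33126834780521937/1562674113527 ≈ -21199.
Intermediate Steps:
P = -2732/22961 (P = -2732*1/22961 = -2732/22961 ≈ -0.11898)
R = 1562674113527/789919040001 (R = 10839/5479 - 2732/(22961*(6561 - 1*(-5997))) = 10839*(1/5479) - 2732/(22961*(6561 + 5997)) = 10839/5479 - 2732/22961/12558 = 10839/5479 - 2732/22961*1/12558 = 10839/5479 - 1366/144172119 = 1562674113527/789919040001 ≈ 1.9783)
Y(D, t) = 0 (Y(D, t) = 0 + 0 = 0)
(-38836 - 3101)/(R + Y(-106, -83)) = (-38836 - 3101)/(1562674113527/789919040001 + 0) = -41937/1562674113527/789919040001 = -41937*789919040001/1562674113527 = -33126834780521937/1562674113527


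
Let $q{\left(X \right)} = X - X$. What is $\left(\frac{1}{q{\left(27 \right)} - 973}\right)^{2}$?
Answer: $\frac{1}{946729} \approx 1.0563 \cdot 10^{-6}$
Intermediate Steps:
$q{\left(X \right)} = 0$
$\left(\frac{1}{q{\left(27 \right)} - 973}\right)^{2} = \left(\frac{1}{0 - 973}\right)^{2} = \left(\frac{1}{-973}\right)^{2} = \left(- \frac{1}{973}\right)^{2} = \frac{1}{946729}$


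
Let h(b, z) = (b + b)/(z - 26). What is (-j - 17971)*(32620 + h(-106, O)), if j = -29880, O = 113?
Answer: 33794502752/87 ≈ 3.8844e+8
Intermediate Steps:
h(b, z) = 2*b/(-26 + z) (h(b, z) = (2*b)/(-26 + z) = 2*b/(-26 + z))
(-j - 17971)*(32620 + h(-106, O)) = (-1*(-29880) - 17971)*(32620 + 2*(-106)/(-26 + 113)) = (29880 - 17971)*(32620 + 2*(-106)/87) = 11909*(32620 + 2*(-106)*(1/87)) = 11909*(32620 - 212/87) = 11909*(2837728/87) = 33794502752/87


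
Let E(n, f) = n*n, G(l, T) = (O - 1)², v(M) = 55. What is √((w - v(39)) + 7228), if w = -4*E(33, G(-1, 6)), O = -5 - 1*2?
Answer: 3*√313 ≈ 53.075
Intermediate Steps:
O = -7 (O = -5 - 2 = -7)
G(l, T) = 64 (G(l, T) = (-7 - 1)² = (-8)² = 64)
E(n, f) = n²
w = -4356 (w = -4*33² = -4*1089 = -4356)
√((w - v(39)) + 7228) = √((-4356 - 1*55) + 7228) = √((-4356 - 55) + 7228) = √(-4411 + 7228) = √2817 = 3*√313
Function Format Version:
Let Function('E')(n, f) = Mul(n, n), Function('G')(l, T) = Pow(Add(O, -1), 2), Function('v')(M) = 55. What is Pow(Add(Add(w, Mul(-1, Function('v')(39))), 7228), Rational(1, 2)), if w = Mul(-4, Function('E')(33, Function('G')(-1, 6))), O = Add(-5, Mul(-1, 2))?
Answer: Mul(3, Pow(313, Rational(1, 2))) ≈ 53.075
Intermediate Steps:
O = -7 (O = Add(-5, -2) = -7)
Function('G')(l, T) = 64 (Function('G')(l, T) = Pow(Add(-7, -1), 2) = Pow(-8, 2) = 64)
Function('E')(n, f) = Pow(n, 2)
w = -4356 (w = Mul(-4, Pow(33, 2)) = Mul(-4, 1089) = -4356)
Pow(Add(Add(w, Mul(-1, Function('v')(39))), 7228), Rational(1, 2)) = Pow(Add(Add(-4356, Mul(-1, 55)), 7228), Rational(1, 2)) = Pow(Add(Add(-4356, -55), 7228), Rational(1, 2)) = Pow(Add(-4411, 7228), Rational(1, 2)) = Pow(2817, Rational(1, 2)) = Mul(3, Pow(313, Rational(1, 2)))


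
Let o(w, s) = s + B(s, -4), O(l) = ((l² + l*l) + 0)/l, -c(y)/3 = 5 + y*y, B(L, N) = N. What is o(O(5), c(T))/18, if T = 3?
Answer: -23/9 ≈ -2.5556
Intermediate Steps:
c(y) = -15 - 3*y² (c(y) = -3*(5 + y*y) = -3*(5 + y²) = -15 - 3*y²)
O(l) = 2*l (O(l) = ((l² + l²) + 0)/l = (2*l² + 0)/l = (2*l²)/l = 2*l)
o(w, s) = -4 + s (o(w, s) = s - 4 = -4 + s)
o(O(5), c(T))/18 = (-4 + (-15 - 3*3²))/18 = (-4 + (-15 - 3*9))/18 = (-4 + (-15 - 27))/18 = (-4 - 42)/18 = (1/18)*(-46) = -23/9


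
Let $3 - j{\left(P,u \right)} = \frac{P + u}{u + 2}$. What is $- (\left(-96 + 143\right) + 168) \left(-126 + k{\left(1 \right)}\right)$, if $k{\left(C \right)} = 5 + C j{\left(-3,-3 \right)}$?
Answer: $26660$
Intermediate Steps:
$j{\left(P,u \right)} = 3 - \frac{P + u}{2 + u}$ ($j{\left(P,u \right)} = 3 - \frac{P + u}{u + 2} = 3 - \frac{P + u}{2 + u}$)
$k{\left(C \right)} = 5 - 3 C$ ($k{\left(C \right)} = 5 + C \frac{6 - -3 + 2 \left(-3\right)}{2 - 3} = 5 + C \frac{6 + 3 - 6}{-1} = 5 + C \left(\left(-1\right) 3\right) = 5 + C \left(-3\right) = 5 - 3 C$)
$- (\left(-96 + 143\right) + 168) \left(-126 + k{\left(1 \right)}\right) = - (\left(-96 + 143\right) + 168) \left(-126 + \left(5 - 3\right)\right) = - (47 + 168) \left(-126 + \left(5 - 3\right)\right) = \left(-1\right) 215 \left(-126 + 2\right) = \left(-215\right) \left(-124\right) = 26660$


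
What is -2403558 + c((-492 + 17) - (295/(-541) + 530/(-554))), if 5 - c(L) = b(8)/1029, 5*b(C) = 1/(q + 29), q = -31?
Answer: -24732560369/10290 ≈ -2.4036e+6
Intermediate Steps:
b(C) = -⅒ (b(C) = 1/(5*(-31 + 29)) = (⅕)/(-2) = (⅕)*(-½) = -⅒)
c(L) = 51451/10290 (c(L) = 5 - (-1)/(10*1029) = 5 - 1*(-1/10290) = 5 + 1/10290 = 51451/10290)
-2403558 + c((-492 + 17) - (295/(-541) + 530/(-554))) = -2403558 + 51451/10290 = -24732560369/10290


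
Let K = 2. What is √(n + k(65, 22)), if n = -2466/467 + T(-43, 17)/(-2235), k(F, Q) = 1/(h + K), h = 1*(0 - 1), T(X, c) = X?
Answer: 2*I*√1160561984145/1043745 ≈ 2.0643*I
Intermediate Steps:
h = -1 (h = 1*(-1) = -1)
k(F, Q) = 1 (k(F, Q) = 1/(-1 + 2) = 1/1 = 1)
n = -5491429/1043745 (n = -2466/467 - 43/(-2235) = -2466*1/467 - 43*(-1/2235) = -2466/467 + 43/2235 = -5491429/1043745 ≈ -5.2613)
√(n + k(65, 22)) = √(-5491429/1043745 + 1) = √(-4447684/1043745) = 2*I*√1160561984145/1043745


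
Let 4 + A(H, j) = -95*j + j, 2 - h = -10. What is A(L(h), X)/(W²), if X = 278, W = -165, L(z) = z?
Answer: -24/25 ≈ -0.96000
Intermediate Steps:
h = 12 (h = 2 - 1*(-10) = 2 + 10 = 12)
A(H, j) = -4 - 94*j (A(H, j) = -4 + (-95*j + j) = -4 - 94*j)
A(L(h), X)/(W²) = (-4 - 94*278)/((-165)²) = (-4 - 26132)/27225 = -26136*1/27225 = -24/25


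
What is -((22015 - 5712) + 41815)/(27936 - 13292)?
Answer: -29059/7322 ≈ -3.9687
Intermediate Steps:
-((22015 - 5712) + 41815)/(27936 - 13292) = -(16303 + 41815)/14644 = -58118/14644 = -1*29059/7322 = -29059/7322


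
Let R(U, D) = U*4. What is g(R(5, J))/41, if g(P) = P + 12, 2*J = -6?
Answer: 32/41 ≈ 0.78049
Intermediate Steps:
J = -3 (J = (1/2)*(-6) = -3)
R(U, D) = 4*U
g(P) = 12 + P
g(R(5, J))/41 = (12 + 4*5)/41 = (12 + 20)*(1/41) = 32*(1/41) = 32/41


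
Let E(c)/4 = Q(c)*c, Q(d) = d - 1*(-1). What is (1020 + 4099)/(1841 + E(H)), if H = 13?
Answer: 5119/2569 ≈ 1.9926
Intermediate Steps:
Q(d) = 1 + d (Q(d) = d + 1 = 1 + d)
E(c) = 4*c*(1 + c) (E(c) = 4*((1 + c)*c) = 4*(c*(1 + c)) = 4*c*(1 + c))
(1020 + 4099)/(1841 + E(H)) = (1020 + 4099)/(1841 + 4*13*(1 + 13)) = 5119/(1841 + 4*13*14) = 5119/(1841 + 728) = 5119/2569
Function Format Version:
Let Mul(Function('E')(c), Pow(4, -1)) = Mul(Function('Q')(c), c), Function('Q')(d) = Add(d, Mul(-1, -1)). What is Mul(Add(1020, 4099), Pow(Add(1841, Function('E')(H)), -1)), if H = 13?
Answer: Rational(5119, 2569) ≈ 1.9926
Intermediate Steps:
Function('Q')(d) = Add(1, d) (Function('Q')(d) = Add(d, 1) = Add(1, d))
Function('E')(c) = Mul(4, c, Add(1, c)) (Function('E')(c) = Mul(4, Mul(Add(1, c), c)) = Mul(4, Mul(c, Add(1, c))) = Mul(4, c, Add(1, c)))
Mul(Add(1020, 4099), Pow(Add(1841, Function('E')(H)), -1)) = Mul(Add(1020, 4099), Pow(Add(1841, Mul(4, 13, Add(1, 13))), -1)) = Mul(5119, Pow(Add(1841, Mul(4, 13, 14)), -1)) = Mul(5119, Pow(Add(1841, 728), -1)) = Mul(5119, Pow(2569, -1)) = Mul(5119, Rational(1, 2569)) = Rational(5119, 2569)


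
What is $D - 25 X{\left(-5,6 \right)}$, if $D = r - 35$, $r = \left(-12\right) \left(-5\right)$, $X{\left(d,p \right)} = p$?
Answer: $-125$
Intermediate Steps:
$r = 60$
$D = 25$ ($D = 60 - 35 = 25$)
$D - 25 X{\left(-5,6 \right)} = 25 - 150 = -125$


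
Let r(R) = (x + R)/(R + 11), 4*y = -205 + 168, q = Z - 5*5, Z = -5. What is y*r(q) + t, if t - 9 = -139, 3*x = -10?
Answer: -8335/57 ≈ -146.23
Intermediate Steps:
x = -10/3 (x = (⅓)*(-10) = -10/3 ≈ -3.3333)
q = -30 (q = -5 - 5*5 = -5 - 25 = -30)
y = -37/4 (y = (-205 + 168)/4 = (¼)*(-37) = -37/4 ≈ -9.2500)
t = -130 (t = 9 - 139 = -130)
r(R) = (-10/3 + R)/(11 + R) (r(R) = (-10/3 + R)/(R + 11) = (-10/3 + R)/(11 + R))
y*r(q) + t = -37*(-10/3 - 30)/(4*(11 - 30)) - 130 = -37*(-100)/(4*(-19)*3) - 130 = -(-37)*(-100)/(76*3) - 130 = -37/4*100/57 - 130 = -925/57 - 130 = -8335/57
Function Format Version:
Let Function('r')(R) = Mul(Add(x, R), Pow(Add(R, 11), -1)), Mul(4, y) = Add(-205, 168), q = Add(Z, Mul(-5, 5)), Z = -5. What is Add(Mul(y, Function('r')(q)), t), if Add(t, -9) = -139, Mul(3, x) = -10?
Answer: Rational(-8335, 57) ≈ -146.23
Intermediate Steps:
x = Rational(-10, 3) (x = Mul(Rational(1, 3), -10) = Rational(-10, 3) ≈ -3.3333)
q = -30 (q = Add(-5, Mul(-5, 5)) = Add(-5, -25) = -30)
y = Rational(-37, 4) (y = Mul(Rational(1, 4), Add(-205, 168)) = Mul(Rational(1, 4), -37) = Rational(-37, 4) ≈ -9.2500)
t = -130 (t = Add(9, -139) = -130)
Function('r')(R) = Mul(Pow(Add(11, R), -1), Add(Rational(-10, 3), R)) (Function('r')(R) = Mul(Add(Rational(-10, 3), R), Pow(Add(R, 11), -1)) = Mul(Add(Rational(-10, 3), R), Pow(Add(11, R), -1)) = Mul(Pow(Add(11, R), -1), Add(Rational(-10, 3), R)))
Add(Mul(y, Function('r')(q)), t) = Add(Mul(Rational(-37, 4), Mul(Pow(Add(11, -30), -1), Add(Rational(-10, 3), -30))), -130) = Add(Mul(Rational(-37, 4), Mul(Pow(-19, -1), Rational(-100, 3))), -130) = Add(Mul(Rational(-37, 4), Mul(Rational(-1, 19), Rational(-100, 3))), -130) = Add(Mul(Rational(-37, 4), Rational(100, 57)), -130) = Add(Rational(-925, 57), -130) = Rational(-8335, 57)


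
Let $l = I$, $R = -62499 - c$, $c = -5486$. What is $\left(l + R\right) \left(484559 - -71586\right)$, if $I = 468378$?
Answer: $228778587925$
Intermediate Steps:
$R = -57013$ ($R = -62499 - -5486 = -62499 + 5486 = -57013$)
$l = 468378$
$\left(l + R\right) \left(484559 - -71586\right) = \left(468378 - 57013\right) \left(484559 - -71586\right) = 411365 \left(484559 + 71586\right) = 411365 \cdot 556145 = 228778587925$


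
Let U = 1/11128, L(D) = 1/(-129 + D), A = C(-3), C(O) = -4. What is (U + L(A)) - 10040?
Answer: -14859451955/1480024 ≈ -10040.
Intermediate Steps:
A = -4
U = 1/11128 ≈ 8.9863e-5
(U + L(A)) - 10040 = (1/11128 + 1/(-129 - 4)) - 10040 = (1/11128 + 1/(-133)) - 10040 = (1/11128 - 1/133) - 10040 = -10995/1480024 - 10040 = -14859451955/1480024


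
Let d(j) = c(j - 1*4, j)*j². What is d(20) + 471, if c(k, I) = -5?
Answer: -1529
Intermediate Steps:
d(j) = -5*j²
d(20) + 471 = -5*20² + 471 = -5*400 + 471 = -2000 + 471 = -1529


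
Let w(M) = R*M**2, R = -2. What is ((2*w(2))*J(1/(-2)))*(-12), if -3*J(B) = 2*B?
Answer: 64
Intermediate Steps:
J(B) = -2*B/3
w(M) = -2*M**2
((2*w(2))*J(1/(-2)))*(-12) = ((2*(-2*2**2))*(-2/3/(-2)))*(-12) = ((2*(-2*4))*(-2/3*(-1/2)))*(-12) = ((2*(-8))*(1/3))*(-12) = -16*1/3*(-12) = -16/3*(-12) = 64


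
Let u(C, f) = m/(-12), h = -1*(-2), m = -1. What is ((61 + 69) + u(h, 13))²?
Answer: 2436721/144 ≈ 16922.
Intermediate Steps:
h = 2
u(C, f) = 1/12 (u(C, f) = -1/(-12) = -1*(-1/12) = 1/12)
((61 + 69) + u(h, 13))² = ((61 + 69) + 1/12)² = (130 + 1/12)² = (1561/12)² = 2436721/144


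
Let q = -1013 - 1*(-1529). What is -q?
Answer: -516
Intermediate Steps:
q = 516 (q = -1013 + 1529 = 516)
-q = -1*516 = -516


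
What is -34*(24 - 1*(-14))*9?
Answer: -11628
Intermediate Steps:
-34*(24 - 1*(-14))*9 = -34*(24 + 14)*9 = -34*38*9 = -1292*9 = -11628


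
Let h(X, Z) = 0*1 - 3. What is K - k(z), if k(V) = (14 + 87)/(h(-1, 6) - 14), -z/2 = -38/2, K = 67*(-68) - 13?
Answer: -77572/17 ≈ -4563.1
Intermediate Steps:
h(X, Z) = -3 (h(X, Z) = 0 - 3 = -3)
K = -4569 (K = -4556 - 13 = -4569)
z = 38 (z = -2*(-38)/2 = -(-38) = -2*(-19) = 38)
k(V) = -101/17 (k(V) = (14 + 87)/(-3 - 14) = 101/(-17) = 101*(-1/17) = -101/17)
K - k(z) = -4569 - 1*(-101/17) = -4569 + 101/17 = -77572/17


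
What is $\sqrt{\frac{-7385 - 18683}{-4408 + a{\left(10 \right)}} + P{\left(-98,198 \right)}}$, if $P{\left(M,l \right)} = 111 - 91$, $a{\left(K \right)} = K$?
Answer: $\frac{\sqrt{125373786}}{2199} \approx 5.0919$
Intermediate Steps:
$P{\left(M,l \right)} = 20$ ($P{\left(M,l \right)} = 111 - 91 = 20$)
$\sqrt{\frac{-7385 - 18683}{-4408 + a{\left(10 \right)}} + P{\left(-98,198 \right)}} = \sqrt{\frac{-7385 - 18683}{-4408 + 10} + 20} = \sqrt{- \frac{26068}{-4398} + 20} = \sqrt{\left(-26068\right) \left(- \frac{1}{4398}\right) + 20} = \sqrt{\frac{13034}{2199} + 20} = \sqrt{\frac{57014}{2199}} = \frac{\sqrt{125373786}}{2199}$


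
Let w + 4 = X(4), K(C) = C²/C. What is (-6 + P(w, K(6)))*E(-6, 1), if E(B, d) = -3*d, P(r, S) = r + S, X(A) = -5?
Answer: 27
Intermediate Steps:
K(C) = C
w = -9 (w = -4 - 5 = -9)
P(r, S) = S + r
(-6 + P(w, K(6)))*E(-6, 1) = (-6 + (6 - 9))*(-3*1) = (-6 - 3)*(-3) = -9*(-3) = 27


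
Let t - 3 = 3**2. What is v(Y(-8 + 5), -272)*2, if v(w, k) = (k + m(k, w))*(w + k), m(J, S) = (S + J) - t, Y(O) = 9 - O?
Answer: 282880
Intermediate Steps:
t = 12 (t = 3 + 3**2 = 3 + 9 = 12)
m(J, S) = -12 + J + S (m(J, S) = (S + J) - 1*12 = (J + S) - 12 = -12 + J + S)
v(w, k) = (k + w)*(-12 + w + 2*k) (v(w, k) = (k + (-12 + k + w))*(w + k) = (-12 + w + 2*k)*(k + w) = (k + w)*(-12 + w + 2*k))
v(Y(-8 + 5), -272)*2 = ((-272)**2 - 272*(9 - (-8 + 5)) - 272*(-12 - 272 + (9 - (-8 + 5))) + (9 - (-8 + 5))*(-12 - 272 + (9 - (-8 + 5))))*2 = (73984 - 272*(9 - 1*(-3)) - 272*(-12 - 272 + (9 - 1*(-3))) + (9 - 1*(-3))*(-12 - 272 + (9 - 1*(-3))))*2 = (73984 - 272*(9 + 3) - 272*(-12 - 272 + (9 + 3)) + (9 + 3)*(-12 - 272 + (9 + 3)))*2 = (73984 - 272*12 - 272*(-12 - 272 + 12) + 12*(-12 - 272 + 12))*2 = (73984 - 3264 - 272*(-272) + 12*(-272))*2 = (73984 - 3264 + 73984 - 3264)*2 = 141440*2 = 282880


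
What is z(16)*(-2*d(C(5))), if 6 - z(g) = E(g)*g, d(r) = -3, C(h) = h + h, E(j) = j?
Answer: -1500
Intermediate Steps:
C(h) = 2*h
z(g) = 6 - g² (z(g) = 6 - g*g = 6 - g²)
z(16)*(-2*d(C(5))) = (6 - 1*16²)*(-2*(-3)) = (6 - 1*256)*6 = (6 - 256)*6 = -250*6 = -1500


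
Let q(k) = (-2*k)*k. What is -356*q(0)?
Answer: 0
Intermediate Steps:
q(k) = -2*k²
-356*q(0) = -(-712)*0² = -(-712)*0 = -356*0 = 0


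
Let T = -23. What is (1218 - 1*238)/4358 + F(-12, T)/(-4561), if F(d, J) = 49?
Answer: 2128119/9938419 ≈ 0.21413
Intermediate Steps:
(1218 - 1*238)/4358 + F(-12, T)/(-4561) = (1218 - 1*238)/4358 + 49/(-4561) = (1218 - 238)*(1/4358) + 49*(-1/4561) = 980*(1/4358) - 49/4561 = 490/2179 - 49/4561 = 2128119/9938419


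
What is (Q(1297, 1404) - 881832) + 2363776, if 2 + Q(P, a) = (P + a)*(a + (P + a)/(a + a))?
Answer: 14817097369/2808 ≈ 5.2767e+6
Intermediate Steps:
Q(P, a) = -2 + (P + a)*(a + (P + a)/(2*a)) (Q(P, a) = -2 + (P + a)*(a + (P + a)/(a + a)) = -2 + (P + a)*(a + (P + a)/((2*a))) = -2 + (P + a)*(a + (P + a)*(1/(2*a))) = -2 + (P + a)*(a + (P + a)/(2*a)))
(Q(1297, 1404) - 881832) + 2363776 = ((-2 + 1297 + 1404² + (½)*1404 + 1297*1404 + (½)*1297²/1404) - 881832) + 2363776 = ((-2 + 1297 + 1971216 + 702 + 1820988 + (½)*1682209*(1/1404)) - 881832) + 2363776 = ((-2 + 1297 + 1971216 + 702 + 1820988 + 1682209/2808) - 881832) + 2363776 = (10655798617/2808 - 881832) + 2363776 = 8179614361/2808 + 2363776 = 14817097369/2808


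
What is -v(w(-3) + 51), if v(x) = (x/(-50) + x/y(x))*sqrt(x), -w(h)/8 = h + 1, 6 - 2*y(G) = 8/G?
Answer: -211251*sqrt(67)/9850 ≈ -175.55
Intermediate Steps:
y(G) = 3 - 4/G
w(h) = -8 - 8*h (w(h) = -8*(h + 1) = -8*(1 + h) = -8 - 8*h)
v(x) = sqrt(x)*(-x/50 + x/(3 - 4/x)) (v(x) = (x/(-50) + x/(3 - 4/x))*sqrt(x) = (x*(-1/50) + x/(3 - 4/x))*sqrt(x) = (-x/50 + x/(3 - 4/x))*sqrt(x) = sqrt(x)*(-x/50 + x/(3 - 4/x)))
-v(w(-3) + 51) = -((-8 - 8*(-3)) + 51)**(3/2)*(4 + 47*((-8 - 8*(-3)) + 51))/(50*(-4 + 3*((-8 - 8*(-3)) + 51))) = -((-8 + 24) + 51)**(3/2)*(4 + 47*((-8 + 24) + 51))/(50*(-4 + 3*((-8 + 24) + 51))) = -(16 + 51)**(3/2)*(4 + 47*(16 + 51))/(50*(-4 + 3*(16 + 51))) = -67**(3/2)*(4 + 47*67)/(50*(-4 + 3*67)) = -67*sqrt(67)*(4 + 3149)/(50*(-4 + 201)) = -67*sqrt(67)*3153/(50*197) = -211251*sqrt(67)/9850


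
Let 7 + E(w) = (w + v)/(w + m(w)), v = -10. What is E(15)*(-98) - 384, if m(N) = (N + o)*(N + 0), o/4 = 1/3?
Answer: 7803/26 ≈ 300.12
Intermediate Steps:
o = 4/3 ≈ 1.3333
m(N) = N*(4/3 + N) (m(N) = (N + 4/3)*(N + 0) = (4/3 + N)*N = N*(4/3 + N))
E(w) = -7 + (-10 + w)/(w + w*(4 + 3*w)/3) (E(w) = -7 + (w - 10)/(w + w*(4 + 3*w)/3) = -7 + (-10 + w)/(w + w*(4 + 3*w)/3))
E(15)*(-98) - 384 = ((-30 - 46*15 - 21*15²)/(15*(7 + 3*15)))*(-98) - 384 = ((-30 - 690 - 21*225)/(15*(7 + 45)))*(-98) - 384 = ((1/15)*(-30 - 690 - 4725)/52)*(-98) - 384 = ((1/15)*(1/52)*(-5445))*(-98) - 384 = -363/52*(-98) - 384 = 17787/26 - 384 = 7803/26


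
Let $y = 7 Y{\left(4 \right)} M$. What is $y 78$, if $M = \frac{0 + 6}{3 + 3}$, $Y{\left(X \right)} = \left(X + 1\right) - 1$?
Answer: $2184$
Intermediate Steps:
$Y{\left(X \right)} = X$ ($Y{\left(X \right)} = \left(1 + X\right) - 1 = X$)
$M = 1$ ($M = \frac{6}{6} = 6 \cdot \frac{1}{6} = 1$)
$y = 28$ ($y = 7 \cdot 4 \cdot 1 = 7 \cdot 4 = 28$)
$y 78 = 28 \cdot 78 = 2184$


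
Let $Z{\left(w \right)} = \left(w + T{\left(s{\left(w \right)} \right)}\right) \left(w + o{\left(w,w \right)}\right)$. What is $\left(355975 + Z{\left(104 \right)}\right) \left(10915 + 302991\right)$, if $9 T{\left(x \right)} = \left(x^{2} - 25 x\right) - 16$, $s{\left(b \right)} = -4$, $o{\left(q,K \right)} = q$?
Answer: $\frac{1073327171278}{9} \approx 1.1926 \cdot 10^{11}$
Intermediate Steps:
$T{\left(x \right)} = - \frac{16}{9} - \frac{25 x}{9} + \frac{x^{2}}{9}$ ($T{\left(x \right)} = \frac{\left(x^{2} - 25 x\right) - 16}{9} = \frac{-16 + x^{2} - 25 x}{9} = - \frac{16}{9} - \frac{25 x}{9} + \frac{x^{2}}{9}$)
$Z{\left(w \right)} = 2 w \left(\frac{100}{9} + w\right)$ ($Z{\left(w \right)} = \left(w - \left(- \frac{28}{3} - \frac{16}{9}\right)\right) \left(w + w\right) = \left(w + \left(- \frac{16}{9} + \frac{100}{9} + \frac{1}{9} \cdot 16\right)\right) 2 w = \left(w + \left(- \frac{16}{9} + \frac{100}{9} + \frac{16}{9}\right)\right) 2 w = \left(w + \frac{100}{9}\right) 2 w = \left(\frac{100}{9} + w\right) 2 w = 2 w \left(\frac{100}{9} + w\right)$)
$\left(355975 + Z{\left(104 \right)}\right) \left(10915 + 302991\right) = \left(355975 + \frac{2}{9} \cdot 104 \left(100 + 9 \cdot 104\right)\right) \left(10915 + 302991\right) = \left(355975 + \frac{2}{9} \cdot 104 \left(100 + 936\right)\right) 313906 = \left(355975 + \frac{2}{9} \cdot 104 \cdot 1036\right) 313906 = \left(355975 + \frac{215488}{9}\right) 313906 = \frac{3419263}{9} \cdot 313906 = \frac{1073327171278}{9}$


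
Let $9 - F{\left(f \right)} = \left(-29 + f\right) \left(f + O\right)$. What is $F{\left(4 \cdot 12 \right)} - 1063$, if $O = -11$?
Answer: $-1757$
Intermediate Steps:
$F{\left(f \right)} = 9 - \left(-29 + f\right) \left(-11 + f\right)$ ($F{\left(f \right)} = 9 - \left(-29 + f\right) \left(f - 11\right) = 9 - \left(-29 + f\right) \left(-11 + f\right)$)
$F{\left(4 \cdot 12 \right)} - 1063 = \left(-310 - \left(4 \cdot 12\right)^{2} + 40 \cdot 4 \cdot 12\right) - 1063 = \left(-310 - 48^{2} + 40 \cdot 48\right) - 1063 = \left(-310 - 2304 + 1920\right) - 1063 = -694 - 1063 = -1757$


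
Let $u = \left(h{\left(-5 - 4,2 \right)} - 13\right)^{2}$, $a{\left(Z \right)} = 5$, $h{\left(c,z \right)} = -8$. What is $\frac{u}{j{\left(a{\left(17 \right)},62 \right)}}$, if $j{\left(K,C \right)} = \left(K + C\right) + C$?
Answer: $\frac{147}{43} \approx 3.4186$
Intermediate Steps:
$j{\left(K,C \right)} = K + 2 C$ ($j{\left(K,C \right)} = \left(C + K\right) + C = K + 2 C$)
$u = 441$ ($u = \left(-8 - 13\right)^{2} = \left(-21\right)^{2} = 441$)
$\frac{u}{j{\left(a{\left(17 \right)},62 \right)}} = \frac{441}{5 + 2 \cdot 62} = \frac{441}{5 + 124} = \frac{441}{129} = 441 \cdot \frac{1}{129} = \frac{147}{43}$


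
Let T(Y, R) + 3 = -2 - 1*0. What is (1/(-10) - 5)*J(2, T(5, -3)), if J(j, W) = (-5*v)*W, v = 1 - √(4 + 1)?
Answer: -255/2 + 255*√5/2 ≈ 157.60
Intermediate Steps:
T(Y, R) = -5 (T(Y, R) = -3 + (-2 - 1*0) = -3 + (-2 + 0) = -3 - 2 = -5)
v = 1 - √5 ≈ -1.2361
J(j, W) = W*(-5 + 5*√5) (J(j, W) = (-5*(1 - √5))*W = (-5 + 5*√5)*W = W*(-5 + 5*√5))
(1/(-10) - 5)*J(2, T(5, -3)) = (1/(-10) - 5)*(5*(-5)*(-1 + √5)) = (-⅒ - 5)*(25 - 25*√5) = -51*(25 - 25*√5)/10 = -255/2 + 255*√5/2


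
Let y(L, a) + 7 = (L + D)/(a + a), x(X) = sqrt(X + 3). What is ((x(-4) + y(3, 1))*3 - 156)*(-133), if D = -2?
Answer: 46683/2 - 399*I ≈ 23342.0 - 399.0*I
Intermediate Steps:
x(X) = sqrt(3 + X)
y(L, a) = -7 + (-2 + L)/(2*a) (y(L, a) = -7 + (L - 2)/(a + a) = -7 + (-2 + L)/((2*a)) = -7 + (-2 + L)*(1/(2*a)) = -7 + (-2 + L)/(2*a))
((x(-4) + y(3, 1))*3 - 156)*(-133) = ((sqrt(3 - 4) + (1/2)*(-2 + 3 - 14*1)/1)*3 - 156)*(-133) = ((sqrt(-1) + (1/2)*1*(-2 + 3 - 14))*3 - 156)*(-133) = ((I + (1/2)*1*(-13))*3 - 156)*(-133) = ((I - 13/2)*3 - 156)*(-133) = ((-13/2 + I)*3 - 156)*(-133) = ((-39/2 + 3*I) - 156)*(-133) = (-351/2 + 3*I)*(-133) = 46683/2 - 399*I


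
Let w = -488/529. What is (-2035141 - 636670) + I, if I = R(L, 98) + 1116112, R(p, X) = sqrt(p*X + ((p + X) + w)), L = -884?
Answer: -1555699 + 3*I*sqrt(5138290)/23 ≈ -1.5557e+6 + 295.67*I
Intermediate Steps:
w = -488/529 (w = -488*1/529 = -488/529 ≈ -0.92249)
R(p, X) = sqrt(-488/529 + X + p + X*p) (R(p, X) = sqrt(p*X + ((p + X) - 488/529)) = sqrt(X*p + ((X + p) - 488/529)) = sqrt(X*p + (-488/529 + X + p)) = sqrt(-488/529 + X + p + X*p))
I = 1116112 + 3*I*sqrt(5138290)/23 (I = sqrt(-488 + 529*98 + 529*(-884) + 529*98*(-884))/23 + 1116112 = sqrt(-488 + 51842 - 467636 - 45828328)/23 + 1116112 = sqrt(-46244610)/23 + 1116112 = (3*I*sqrt(5138290))/23 + 1116112 = 3*I*sqrt(5138290)/23 + 1116112 = 1116112 + 3*I*sqrt(5138290)/23 ≈ 1.1161e+6 + 295.67*I)
(-2035141 - 636670) + I = (-2035141 - 636670) + (1116112 + 3*I*sqrt(5138290)/23) = -2671811 + (1116112 + 3*I*sqrt(5138290)/23) = -1555699 + 3*I*sqrt(5138290)/23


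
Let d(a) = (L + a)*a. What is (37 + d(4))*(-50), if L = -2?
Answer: -2250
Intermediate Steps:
d(a) = a*(-2 + a) (d(a) = (-2 + a)*a = a*(-2 + a))
(37 + d(4))*(-50) = (37 + 4*(-2 + 4))*(-50) = (37 + 4*2)*(-50) = (37 + 8)*(-50) = 45*(-50) = -2250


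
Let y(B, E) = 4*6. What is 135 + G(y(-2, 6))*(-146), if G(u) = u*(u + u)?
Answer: -168057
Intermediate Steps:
y(B, E) = 24
G(u) = 2*u**2 (G(u) = u*(2*u) = 2*u**2)
135 + G(y(-2, 6))*(-146) = 135 + (2*24**2)*(-146) = 135 + (2*576)*(-146) = 135 + 1152*(-146) = 135 - 168192 = -168057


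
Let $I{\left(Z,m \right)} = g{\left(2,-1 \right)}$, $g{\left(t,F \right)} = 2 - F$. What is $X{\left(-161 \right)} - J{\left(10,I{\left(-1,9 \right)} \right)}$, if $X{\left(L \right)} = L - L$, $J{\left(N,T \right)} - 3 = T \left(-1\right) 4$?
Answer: $9$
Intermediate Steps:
$I{\left(Z,m \right)} = 3$ ($I{\left(Z,m \right)} = 2 - -1 = 2 + 1 = 3$)
$J{\left(N,T \right)} = 3 - 4 T$ ($J{\left(N,T \right)} = 3 + T \left(-1\right) 4 = 3 + - T 4 = 3 - 4 T$)
$X{\left(L \right)} = 0$
$X{\left(-161 \right)} - J{\left(10,I{\left(-1,9 \right)} \right)} = 0 - \left(3 - 12\right) = 0 - -9 = 0 + 9 = 9$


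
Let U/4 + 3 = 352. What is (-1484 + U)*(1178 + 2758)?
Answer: -346368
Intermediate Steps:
U = 1396 (U = -12 + 4*352 = -12 + 1408 = 1396)
(-1484 + U)*(1178 + 2758) = (-1484 + 1396)*(1178 + 2758) = -88*3936 = -346368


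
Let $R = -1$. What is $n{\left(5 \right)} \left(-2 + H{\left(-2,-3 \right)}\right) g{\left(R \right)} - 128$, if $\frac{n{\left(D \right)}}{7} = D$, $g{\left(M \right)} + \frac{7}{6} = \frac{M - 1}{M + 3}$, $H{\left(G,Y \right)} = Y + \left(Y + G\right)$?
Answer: $\frac{1891}{3} \approx 630.33$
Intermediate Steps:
$H{\left(G,Y \right)} = G + 2 Y$ ($H{\left(G,Y \right)} = Y + \left(G + Y\right) = G + 2 Y$)
$g{\left(M \right)} = - \frac{7}{6} + \frac{-1 + M}{3 + M}$ ($g{\left(M \right)} = - \frac{7}{6} + \frac{M - 1}{M + 3} = - \frac{7}{6} + \frac{-1 + M}{3 + M}$)
$n{\left(D \right)} = 7 D$
$n{\left(5 \right)} \left(-2 + H{\left(-2,-3 \right)}\right) g{\left(R \right)} - 128 = 7 \cdot 5 \left(-2 + \left(-2 + 2 \left(-3\right)\right)\right) \frac{-27 - -1}{6 \left(3 - 1\right)} - 128 = 35 \left(-2 - 8\right) \frac{-27 + 1}{6 \cdot 2} - 128 = 35 \left(-2 - 8\right) \frac{1}{6} \cdot \frac{1}{2} \left(-26\right) - 128 = 35 \left(\left(-10\right) \left(- \frac{13}{6}\right)\right) - 128 = 35 \cdot \frac{65}{3} - 128 = \frac{2275}{3} - 128 = \frac{1891}{3}$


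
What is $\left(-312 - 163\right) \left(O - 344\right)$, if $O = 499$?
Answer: $-73625$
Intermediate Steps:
$\left(-312 - 163\right) \left(O - 344\right) = \left(-312 - 163\right) \left(499 - 344\right) = \left(-475\right) 155 = -73625$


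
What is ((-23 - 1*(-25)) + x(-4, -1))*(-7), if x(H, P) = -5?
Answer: 21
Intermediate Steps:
((-23 - 1*(-25)) + x(-4, -1))*(-7) = ((-23 - 1*(-25)) - 5)*(-7) = ((-23 + 25) - 5)*(-7) = (2 - 5)*(-7) = -3*(-7) = 21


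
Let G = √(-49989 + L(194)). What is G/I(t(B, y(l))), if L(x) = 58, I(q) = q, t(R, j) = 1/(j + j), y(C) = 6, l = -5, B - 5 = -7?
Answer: 84*I*√1019 ≈ 2681.4*I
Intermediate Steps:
B = -2 (B = 5 - 7 = -2)
t(R, j) = 1/(2*j)
G = 7*I*√1019 (G = √(-49989 + 58) = √(-49931) = 7*I*√1019 ≈ 223.45*I)
G/I(t(B, y(l))) = (7*I*√1019)/(((½)/6)) = (7*I*√1019)/(((½)*(⅙))) = (7*I*√1019)/(1/12) = (7*I*√1019)*12 = 84*I*√1019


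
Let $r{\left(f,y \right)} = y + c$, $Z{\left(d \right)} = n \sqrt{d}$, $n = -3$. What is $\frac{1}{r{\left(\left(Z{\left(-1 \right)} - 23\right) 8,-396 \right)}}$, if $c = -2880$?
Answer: $- \frac{1}{3276} \approx -0.00030525$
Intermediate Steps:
$Z{\left(d \right)} = - 3 \sqrt{d}$
$r{\left(f,y \right)} = -2880 + y$ ($r{\left(f,y \right)} = y - 2880 = -2880 + y$)
$\frac{1}{r{\left(\left(Z{\left(-1 \right)} - 23\right) 8,-396 \right)}} = \frac{1}{-2880 - 396} = \frac{1}{-3276} = - \frac{1}{3276}$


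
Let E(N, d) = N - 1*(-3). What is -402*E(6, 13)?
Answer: -3618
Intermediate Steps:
E(N, d) = 3 + N (E(N, d) = N + 3 = 3 + N)
-402*E(6, 13) = -402*(3 + 6) = -402*9 = -3618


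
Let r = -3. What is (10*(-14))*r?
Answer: 420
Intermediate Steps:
(10*(-14))*r = (10*(-14))*(-3) = -140*(-3) = 420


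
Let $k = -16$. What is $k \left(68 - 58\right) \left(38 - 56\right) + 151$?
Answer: $3031$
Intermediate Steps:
$k \left(68 - 58\right) \left(38 - 56\right) + 151 = - 16 \left(68 - 58\right) \left(38 - 56\right) + 151 = - 16 \cdot 10 \left(-18\right) + 151 = \left(-16\right) \left(-180\right) + 151 = 2880 + 151 = 3031$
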